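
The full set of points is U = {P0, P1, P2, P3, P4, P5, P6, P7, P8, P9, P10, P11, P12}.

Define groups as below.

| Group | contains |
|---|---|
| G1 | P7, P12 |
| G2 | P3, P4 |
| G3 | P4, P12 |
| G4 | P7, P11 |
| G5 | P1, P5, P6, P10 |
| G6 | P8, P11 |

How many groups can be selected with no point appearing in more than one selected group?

4

G1, G2, G5, G6 are pairwise disjoint (G1={P7,P12}; G2={P3,P4}; G5={P1,P5,P6,P10}; G6={P8,P11}).
Every remaining group overlaps one of these, and no 5 of the listed groups are pairwise disjoint, so 4 is the maximum.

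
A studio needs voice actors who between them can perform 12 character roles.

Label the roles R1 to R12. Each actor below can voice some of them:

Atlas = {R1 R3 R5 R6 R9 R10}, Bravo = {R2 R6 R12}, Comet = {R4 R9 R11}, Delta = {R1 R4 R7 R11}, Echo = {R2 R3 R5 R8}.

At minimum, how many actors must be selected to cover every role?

Take {Atlas, Bravo, Delta, Echo}. Their union is {R1, R2, R3, R4, R5, R6, R7, R8, R9, R10, R11, R12}, which is all 12 roles.
No 3 of the 5 actors cover everything (all 10 combinations miss at least one role), so 4 is optimal.

4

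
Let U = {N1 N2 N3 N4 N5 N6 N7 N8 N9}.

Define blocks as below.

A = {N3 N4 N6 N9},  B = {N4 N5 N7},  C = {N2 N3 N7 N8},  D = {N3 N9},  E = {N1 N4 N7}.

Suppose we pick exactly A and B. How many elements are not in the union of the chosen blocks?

Union of A, B = {N3, N4, N5, N6, N7, N9}.
Not covered: N1, N2, N8 — 3 elements.

3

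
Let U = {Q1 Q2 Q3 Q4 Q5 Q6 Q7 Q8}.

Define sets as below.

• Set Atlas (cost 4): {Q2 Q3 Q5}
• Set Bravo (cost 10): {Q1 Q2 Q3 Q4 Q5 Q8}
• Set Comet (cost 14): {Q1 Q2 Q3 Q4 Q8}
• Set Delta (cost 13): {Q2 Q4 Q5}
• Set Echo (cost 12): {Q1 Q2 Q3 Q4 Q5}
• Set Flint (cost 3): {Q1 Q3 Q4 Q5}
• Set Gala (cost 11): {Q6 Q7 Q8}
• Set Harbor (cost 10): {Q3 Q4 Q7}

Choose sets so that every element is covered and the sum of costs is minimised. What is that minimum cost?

Atlas, Flint, Gala together cover every element (Atlas ∪ Flint ∪ Gala = {Q1, Q2, Q3, Q4, Q5, Q6, Q7, Q8}); total cost 4 + 3 + 11 = 18.
No covering selection has total cost below 18.

18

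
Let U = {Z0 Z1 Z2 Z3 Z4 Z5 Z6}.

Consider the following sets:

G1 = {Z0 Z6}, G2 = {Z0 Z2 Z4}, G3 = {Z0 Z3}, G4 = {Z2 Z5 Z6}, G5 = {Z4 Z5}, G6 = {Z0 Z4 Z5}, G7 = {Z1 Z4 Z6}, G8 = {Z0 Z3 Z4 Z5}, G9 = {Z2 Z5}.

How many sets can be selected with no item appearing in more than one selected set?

G3, G7, G9 are pairwise disjoint (G3={Z0,Z3}; G7={Z1,Z4,Z6}; G9={Z2,Z5}).
Every remaining set overlaps one of these, and no 4 of the listed sets are pairwise disjoint, so 3 is the maximum.

3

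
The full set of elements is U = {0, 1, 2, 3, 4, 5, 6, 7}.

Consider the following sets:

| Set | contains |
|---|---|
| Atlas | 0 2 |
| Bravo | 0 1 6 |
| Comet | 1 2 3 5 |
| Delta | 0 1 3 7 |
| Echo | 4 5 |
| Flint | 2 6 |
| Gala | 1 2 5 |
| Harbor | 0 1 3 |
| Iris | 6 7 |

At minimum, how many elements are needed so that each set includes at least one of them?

The 3 elements {0, 5, 6} hit every set.
The sets Atlas, Echo, Iris are pairwise disjoint, so any hitting set needs a separate element for each — at least 3. Hence 3 is optimal.

3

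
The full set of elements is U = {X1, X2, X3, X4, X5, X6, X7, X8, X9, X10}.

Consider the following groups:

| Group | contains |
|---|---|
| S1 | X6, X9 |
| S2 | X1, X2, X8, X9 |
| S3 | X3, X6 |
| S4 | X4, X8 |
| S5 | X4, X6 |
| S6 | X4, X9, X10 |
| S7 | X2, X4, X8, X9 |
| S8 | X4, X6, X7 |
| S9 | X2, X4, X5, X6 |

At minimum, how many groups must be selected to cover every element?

S2 and S3 and S6 and S8 and S9 together: S2 ∪ S3 ∪ S6 ∪ S8 ∪ S9 = {X1, X2, X3, X4, X5, X6, X7, X8, X9, X10} — every element is covered.
No 4 of the 9 groups cover everything (all 126 combinations miss at least one element), so 5 is optimal.

5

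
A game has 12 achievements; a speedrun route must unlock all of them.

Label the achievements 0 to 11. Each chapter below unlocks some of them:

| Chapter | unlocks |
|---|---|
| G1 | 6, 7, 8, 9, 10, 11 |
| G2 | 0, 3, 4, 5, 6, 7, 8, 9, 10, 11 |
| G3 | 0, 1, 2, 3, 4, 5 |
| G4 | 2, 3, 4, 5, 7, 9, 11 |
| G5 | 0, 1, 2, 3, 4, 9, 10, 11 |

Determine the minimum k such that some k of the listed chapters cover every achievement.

G1 and G3 together: G1 ∪ G3 = {0, 1, 2, 3, 4, 5, 6, 7, 8, 9, 10, 11} — every achievement is covered.
No single chapter has all 12 achievements (the largest, G2, has 10), so 2 is optimal.

2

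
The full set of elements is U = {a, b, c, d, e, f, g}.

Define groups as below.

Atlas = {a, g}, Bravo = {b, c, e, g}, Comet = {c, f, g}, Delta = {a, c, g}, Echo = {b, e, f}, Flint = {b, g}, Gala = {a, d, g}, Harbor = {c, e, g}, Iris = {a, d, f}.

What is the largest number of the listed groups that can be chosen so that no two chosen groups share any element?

2

Delta, Echo are pairwise disjoint (Delta={a,c,g}; Echo={b,e,f}).
Every remaining group overlaps one of these, and no 3 of the listed groups are pairwise disjoint, so 2 is the maximum.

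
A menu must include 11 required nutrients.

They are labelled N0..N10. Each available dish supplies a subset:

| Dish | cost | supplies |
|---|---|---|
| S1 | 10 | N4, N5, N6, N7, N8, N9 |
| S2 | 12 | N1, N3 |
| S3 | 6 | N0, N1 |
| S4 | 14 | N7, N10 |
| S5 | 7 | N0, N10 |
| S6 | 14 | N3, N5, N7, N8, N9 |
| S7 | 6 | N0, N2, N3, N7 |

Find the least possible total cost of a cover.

S1, S3, S5, S7 together cover every nutrient (S1 ∪ S3 ∪ S5 ∪ S7 = {N0, N1, N2, N3, N4, N5, N6, N7, N8, N9, N10}); total cost 10 + 6 + 7 + 6 = 29.
No covering selection has total cost below 29.

29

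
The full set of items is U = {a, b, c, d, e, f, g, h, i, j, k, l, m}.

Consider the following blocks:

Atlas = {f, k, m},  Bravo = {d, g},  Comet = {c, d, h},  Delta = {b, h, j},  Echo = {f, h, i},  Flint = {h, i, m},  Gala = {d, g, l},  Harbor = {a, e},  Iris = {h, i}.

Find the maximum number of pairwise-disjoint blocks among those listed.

Atlas, Bravo, Delta, Harbor are pairwise disjoint (Atlas={f,k,m}; Bravo={d,g}; Delta={b,h,j}; Harbor={a,e}).
Every remaining block overlaps one of these, and no 5 of the listed blocks are pairwise disjoint, so 4 is the maximum.

4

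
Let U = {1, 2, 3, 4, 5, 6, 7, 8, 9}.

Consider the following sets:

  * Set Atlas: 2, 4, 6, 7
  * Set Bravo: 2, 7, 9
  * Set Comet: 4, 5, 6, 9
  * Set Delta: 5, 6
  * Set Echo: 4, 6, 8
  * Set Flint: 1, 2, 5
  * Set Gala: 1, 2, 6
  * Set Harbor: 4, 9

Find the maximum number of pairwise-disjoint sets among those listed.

2

Delta, Harbor are pairwise disjoint (Delta={5,6}; Harbor={4,9}).
Every remaining set overlaps one of these, and no 3 of the listed sets are pairwise disjoint, so 2 is the maximum.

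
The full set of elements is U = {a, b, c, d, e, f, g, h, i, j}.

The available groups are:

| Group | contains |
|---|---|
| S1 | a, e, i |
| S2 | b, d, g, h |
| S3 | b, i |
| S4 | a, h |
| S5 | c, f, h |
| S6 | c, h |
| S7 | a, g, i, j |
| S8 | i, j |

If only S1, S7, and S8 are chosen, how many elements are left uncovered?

Union of S1, S7, S8 = {a, e, g, i, j}.
Not covered: b, c, d, f, h — 5 elements.

5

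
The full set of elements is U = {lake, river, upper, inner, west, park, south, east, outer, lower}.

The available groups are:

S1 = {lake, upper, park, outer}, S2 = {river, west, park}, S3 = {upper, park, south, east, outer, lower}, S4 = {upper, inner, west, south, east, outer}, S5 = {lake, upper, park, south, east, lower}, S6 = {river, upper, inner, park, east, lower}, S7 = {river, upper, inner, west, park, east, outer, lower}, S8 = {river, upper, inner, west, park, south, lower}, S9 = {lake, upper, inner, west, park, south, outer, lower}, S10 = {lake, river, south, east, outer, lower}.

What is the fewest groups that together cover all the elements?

Take {S5, S7}. Their union is {lake, river, upper, inner, west, park, south, east, outer, lower}, which is all 10 elements.
No single group has all 10 elements (the largest, S7, has 8), so 2 is optimal.

2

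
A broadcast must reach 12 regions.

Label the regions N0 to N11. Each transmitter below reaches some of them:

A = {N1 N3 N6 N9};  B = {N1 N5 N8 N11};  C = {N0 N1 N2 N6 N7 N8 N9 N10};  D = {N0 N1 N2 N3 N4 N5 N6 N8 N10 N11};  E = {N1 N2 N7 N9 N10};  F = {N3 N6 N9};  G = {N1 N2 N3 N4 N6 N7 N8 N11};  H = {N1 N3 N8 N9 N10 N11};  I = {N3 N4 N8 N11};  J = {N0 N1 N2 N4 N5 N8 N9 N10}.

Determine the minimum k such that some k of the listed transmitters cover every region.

Take {G, J}. Their union is {N0, N1, N2, N3, N4, N5, N6, N7, N8, N9, N10, N11}, which is all 12 regions.
No single transmitter has all 12 regions (the largest, D, has 10), so 2 is optimal.

2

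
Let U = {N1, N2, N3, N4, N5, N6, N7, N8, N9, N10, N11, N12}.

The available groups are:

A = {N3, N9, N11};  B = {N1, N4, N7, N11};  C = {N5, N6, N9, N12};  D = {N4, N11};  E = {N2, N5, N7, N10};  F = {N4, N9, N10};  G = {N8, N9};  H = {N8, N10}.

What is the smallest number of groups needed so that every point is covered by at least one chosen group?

A and B and C and E and H together: A ∪ B ∪ C ∪ E ∪ H = {N1, N2, N3, N4, N5, N6, N7, N8, N9, N10, N11, N12} — every point is covered.
No 4 of the 8 groups cover everything (all 70 combinations miss at least one point), so 5 is optimal.

5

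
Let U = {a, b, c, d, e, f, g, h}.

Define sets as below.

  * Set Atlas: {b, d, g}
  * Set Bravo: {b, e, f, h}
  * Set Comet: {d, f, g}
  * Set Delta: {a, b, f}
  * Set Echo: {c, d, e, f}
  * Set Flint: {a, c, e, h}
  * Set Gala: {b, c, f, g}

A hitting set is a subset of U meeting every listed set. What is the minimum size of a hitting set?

Take T = {c, d, f}. Each listed set contains at least one of these, so T is a hitting set of size 3.
No choice of 2 points meets every set, so 3 is the minimum.

3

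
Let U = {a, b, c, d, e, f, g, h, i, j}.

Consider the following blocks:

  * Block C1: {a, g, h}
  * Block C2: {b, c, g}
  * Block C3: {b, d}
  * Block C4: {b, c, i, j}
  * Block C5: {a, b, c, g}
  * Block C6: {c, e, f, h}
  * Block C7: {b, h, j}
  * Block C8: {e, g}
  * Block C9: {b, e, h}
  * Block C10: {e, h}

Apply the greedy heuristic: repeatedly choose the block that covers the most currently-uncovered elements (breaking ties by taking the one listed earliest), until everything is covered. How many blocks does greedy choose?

4

Greedy: pick C4 (covers 4 new) → pick C1 (covers 3 new) → pick C6 (covers 2 new) → pick C3 (covers 1 new). Total picks: 4.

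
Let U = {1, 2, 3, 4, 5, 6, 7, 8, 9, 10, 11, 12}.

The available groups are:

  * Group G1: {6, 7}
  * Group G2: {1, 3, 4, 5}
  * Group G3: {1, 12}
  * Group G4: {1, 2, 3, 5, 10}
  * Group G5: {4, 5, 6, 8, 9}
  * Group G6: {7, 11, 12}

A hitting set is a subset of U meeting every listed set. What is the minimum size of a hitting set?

3

Take H = {1, 7, 8}. Each listed group contains at least one of these, so H is a hitting set of size 3.
No choice of 2 points meets every group, so 3 is the minimum.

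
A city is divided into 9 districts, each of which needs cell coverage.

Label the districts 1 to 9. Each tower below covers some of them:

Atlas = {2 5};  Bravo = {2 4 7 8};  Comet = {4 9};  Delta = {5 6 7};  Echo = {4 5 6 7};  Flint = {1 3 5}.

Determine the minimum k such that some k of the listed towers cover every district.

Take {Bravo, Comet, Delta, Flint}. Their union is {1, 2, 3, 4, 5, 6, 7, 8, 9}, which is all 9 districts.
Only Comet contains 9, so Comet is forced; the remaining 7 districts need at least 3 more towers (each remaining tower adds at most 3) — so at least 4 towers are needed, and 4 is optimal.

4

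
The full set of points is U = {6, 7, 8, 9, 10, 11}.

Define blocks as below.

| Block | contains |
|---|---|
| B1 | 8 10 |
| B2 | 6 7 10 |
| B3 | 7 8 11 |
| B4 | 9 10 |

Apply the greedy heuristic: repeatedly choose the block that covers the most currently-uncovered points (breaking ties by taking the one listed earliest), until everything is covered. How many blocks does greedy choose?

Greedy: pick B2 (covers 3 new) → pick B3 (covers 2 new) → pick B4 (covers 1 new). Total picks: 3.

3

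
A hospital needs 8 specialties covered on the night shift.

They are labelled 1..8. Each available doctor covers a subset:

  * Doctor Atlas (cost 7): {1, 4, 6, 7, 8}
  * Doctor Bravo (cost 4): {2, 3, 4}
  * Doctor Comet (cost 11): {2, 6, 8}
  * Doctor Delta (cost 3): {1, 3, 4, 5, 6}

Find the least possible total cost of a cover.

Atlas, Bravo, Delta together cover every specialty (Atlas ∪ Bravo ∪ Delta = {1, 2, 3, 4, 5, 6, 7, 8}); total cost 7 + 4 + 3 = 14.
No covering selection has total cost below 14.

14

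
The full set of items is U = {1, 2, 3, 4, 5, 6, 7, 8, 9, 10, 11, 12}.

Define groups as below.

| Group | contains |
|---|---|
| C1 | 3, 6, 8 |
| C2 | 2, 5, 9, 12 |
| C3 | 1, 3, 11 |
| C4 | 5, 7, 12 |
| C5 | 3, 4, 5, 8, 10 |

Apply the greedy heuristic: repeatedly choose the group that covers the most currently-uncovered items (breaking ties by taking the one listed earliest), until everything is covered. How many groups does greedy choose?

Greedy: pick C5 (covers 5 new) → pick C2 (covers 3 new) → pick C3 (covers 2 new) → pick C1 (covers 1 new) → pick C4 (covers 1 new). Total picks: 5.

5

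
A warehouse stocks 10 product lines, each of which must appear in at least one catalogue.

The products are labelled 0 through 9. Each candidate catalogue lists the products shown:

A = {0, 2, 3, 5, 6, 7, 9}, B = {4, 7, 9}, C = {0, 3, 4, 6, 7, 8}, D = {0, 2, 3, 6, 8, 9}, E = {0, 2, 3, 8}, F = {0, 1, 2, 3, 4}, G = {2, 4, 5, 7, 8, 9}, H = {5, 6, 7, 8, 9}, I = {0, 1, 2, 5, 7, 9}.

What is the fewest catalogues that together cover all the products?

2

F and H together: F ∪ H = {0, 1, 2, 3, 4, 5, 6, 7, 8, 9} — every product is covered.
No single catalogue has all 10 products (the largest, A, has 7), so 2 is optimal.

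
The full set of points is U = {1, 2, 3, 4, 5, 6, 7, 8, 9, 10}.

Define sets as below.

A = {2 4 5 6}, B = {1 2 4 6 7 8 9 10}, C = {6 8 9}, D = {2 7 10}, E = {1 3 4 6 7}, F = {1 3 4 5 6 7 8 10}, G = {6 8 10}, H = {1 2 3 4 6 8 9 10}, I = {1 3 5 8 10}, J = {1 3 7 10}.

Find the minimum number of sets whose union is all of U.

2

Take {B, F}. Their union is {1, 2, 3, 4, 5, 6, 7, 8, 9, 10}, which is all 10 points.
No single set has all 10 points (the largest, B, has 8), so 2 is optimal.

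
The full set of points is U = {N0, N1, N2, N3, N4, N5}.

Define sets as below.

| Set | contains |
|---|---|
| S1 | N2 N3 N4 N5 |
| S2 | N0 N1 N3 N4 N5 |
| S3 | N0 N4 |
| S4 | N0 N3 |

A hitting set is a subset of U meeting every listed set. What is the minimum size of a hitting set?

The 2 points {N3, N4} hit every set.
No single point lies in every set, so at least 2 are needed and 2 is optimal.

2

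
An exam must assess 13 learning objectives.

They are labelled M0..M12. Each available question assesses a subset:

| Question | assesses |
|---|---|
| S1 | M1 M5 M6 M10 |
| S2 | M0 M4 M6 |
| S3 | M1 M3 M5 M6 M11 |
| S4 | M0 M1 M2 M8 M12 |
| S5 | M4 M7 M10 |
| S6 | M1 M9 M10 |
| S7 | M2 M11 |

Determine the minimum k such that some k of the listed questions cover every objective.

4

S3 and S4 and S5 and S6 together: S3 ∪ S4 ∪ S5 ∪ S6 = {M0, M1, M2, M3, M4, M5, M6, M7, M8, M9, M10, M11, M12} — every objective is covered.
Only S6 contains M9, so S6 is forced; the remaining 10 objectives need at least 3 more questions (each remaining question adds at most 4) — so at least 4 questions are needed, and 4 is optimal.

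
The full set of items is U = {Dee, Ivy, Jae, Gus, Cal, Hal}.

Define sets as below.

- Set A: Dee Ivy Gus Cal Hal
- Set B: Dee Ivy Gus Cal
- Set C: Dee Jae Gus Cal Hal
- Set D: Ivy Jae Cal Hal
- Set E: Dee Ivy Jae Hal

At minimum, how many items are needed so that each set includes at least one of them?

The 2 items {Ivy, Cal} hit every set.
No single item lies in every set, so at least 2 are needed and 2 is optimal.

2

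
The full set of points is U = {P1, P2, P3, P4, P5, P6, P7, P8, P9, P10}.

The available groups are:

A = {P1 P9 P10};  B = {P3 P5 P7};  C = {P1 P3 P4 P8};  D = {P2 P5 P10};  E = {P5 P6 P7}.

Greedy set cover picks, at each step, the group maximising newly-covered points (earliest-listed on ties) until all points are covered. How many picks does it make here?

Greedy: pick C (covers 4 new) → pick D (covers 3 new) → pick E (covers 2 new) → pick A (covers 1 new). Total picks: 4.

4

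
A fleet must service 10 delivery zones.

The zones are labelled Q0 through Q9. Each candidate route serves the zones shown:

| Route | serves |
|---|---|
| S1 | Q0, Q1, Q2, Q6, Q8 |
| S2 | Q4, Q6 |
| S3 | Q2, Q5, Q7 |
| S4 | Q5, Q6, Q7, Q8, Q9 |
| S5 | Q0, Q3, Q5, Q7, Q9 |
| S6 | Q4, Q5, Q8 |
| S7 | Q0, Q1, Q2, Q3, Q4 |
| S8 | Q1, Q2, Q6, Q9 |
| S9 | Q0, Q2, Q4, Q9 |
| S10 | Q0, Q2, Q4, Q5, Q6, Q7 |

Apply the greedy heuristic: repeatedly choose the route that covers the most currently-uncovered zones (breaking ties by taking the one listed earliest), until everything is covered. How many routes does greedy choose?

3

Greedy: pick S10 (covers 6 new) → pick S1 (covers 2 new) → pick S5 (covers 2 new). Total picks: 3.
(The true minimum cover uses only 2 routes, so greedy is not optimal here.)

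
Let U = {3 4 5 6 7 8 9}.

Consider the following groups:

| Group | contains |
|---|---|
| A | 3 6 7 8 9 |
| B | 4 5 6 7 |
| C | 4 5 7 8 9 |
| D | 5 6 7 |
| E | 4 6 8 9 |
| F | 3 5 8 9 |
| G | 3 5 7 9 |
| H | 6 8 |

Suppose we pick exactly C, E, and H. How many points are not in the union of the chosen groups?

Union of C, E, H = {4, 5, 6, 7, 8, 9}.
Not covered: 3 — 1 point.

1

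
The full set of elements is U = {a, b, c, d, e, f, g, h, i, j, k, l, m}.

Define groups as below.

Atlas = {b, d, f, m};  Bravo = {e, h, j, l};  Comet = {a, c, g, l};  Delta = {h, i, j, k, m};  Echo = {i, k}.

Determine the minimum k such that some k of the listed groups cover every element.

4

Atlas and Bravo and Comet and Delta together: Atlas ∪ Bravo ∪ Comet ∪ Delta = {a, b, c, d, e, f, g, h, i, j, k, l, m} — every element is covered.
Only Atlas contains b, so Atlas is forced; the remaining 9 elements need at least 3 more groups (each remaining group adds at most 4) — so at least 4 groups are needed, and 4 is optimal.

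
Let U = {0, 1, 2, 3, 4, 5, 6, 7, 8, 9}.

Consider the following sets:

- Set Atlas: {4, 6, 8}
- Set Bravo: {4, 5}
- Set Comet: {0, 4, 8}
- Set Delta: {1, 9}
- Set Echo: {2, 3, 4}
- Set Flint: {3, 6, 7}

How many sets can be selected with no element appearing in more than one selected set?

Comet, Delta, Flint are pairwise disjoint (Comet={0,4,8}; Delta={1,9}; Flint={3,6,7}).
Every remaining set overlaps one of these, and no 4 of the listed sets are pairwise disjoint, so 3 is the maximum.

3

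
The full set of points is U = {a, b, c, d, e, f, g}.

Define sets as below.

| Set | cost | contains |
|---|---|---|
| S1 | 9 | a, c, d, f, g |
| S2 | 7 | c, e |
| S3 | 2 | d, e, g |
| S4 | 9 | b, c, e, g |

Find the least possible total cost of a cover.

18

S1, S4 together cover every point (S1 ∪ S4 = {a, b, c, d, e, f, g}); total cost 9 + 9 = 18.
The greedy pick S3, S1, S4 costs 20; no covering selection beats 18.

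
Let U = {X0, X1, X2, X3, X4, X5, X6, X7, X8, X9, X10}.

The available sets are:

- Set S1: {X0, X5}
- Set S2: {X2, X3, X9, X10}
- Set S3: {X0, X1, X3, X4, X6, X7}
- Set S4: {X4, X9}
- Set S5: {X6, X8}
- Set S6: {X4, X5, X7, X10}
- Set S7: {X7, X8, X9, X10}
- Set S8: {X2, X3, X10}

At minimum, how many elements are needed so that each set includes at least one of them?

4

Take H = {X0, X8, X9, X10}. Each listed set contains at least one of these, so H is a hitting set of size 4.
The sets S1, S4, S5, S8 are pairwise disjoint, so any hitting set needs a separate element for each — at least 4. Hence 4 is optimal.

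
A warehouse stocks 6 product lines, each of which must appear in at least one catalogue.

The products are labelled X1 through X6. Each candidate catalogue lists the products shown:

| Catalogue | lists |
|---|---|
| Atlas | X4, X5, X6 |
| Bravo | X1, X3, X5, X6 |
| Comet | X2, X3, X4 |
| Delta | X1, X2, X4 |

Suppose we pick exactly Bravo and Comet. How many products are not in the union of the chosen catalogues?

0

Union of Bravo, Comet = {X1, X2, X3, X4, X5, X6} — that's every product, so 0 are uncovered.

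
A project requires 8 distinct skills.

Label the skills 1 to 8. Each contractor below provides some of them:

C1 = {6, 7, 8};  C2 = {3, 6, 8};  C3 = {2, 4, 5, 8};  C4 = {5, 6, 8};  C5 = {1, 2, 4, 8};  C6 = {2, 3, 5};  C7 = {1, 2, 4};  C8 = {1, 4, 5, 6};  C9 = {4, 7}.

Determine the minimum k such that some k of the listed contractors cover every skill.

C1 and C6 and C7 together: C1 ∪ C6 ∪ C7 = {1, 2, 3, 4, 5, 6, 7, 8} — every skill is covered.
No 2 of the 9 contractors cover everything (all 36 combinations miss at least one skill), so 3 is optimal.

3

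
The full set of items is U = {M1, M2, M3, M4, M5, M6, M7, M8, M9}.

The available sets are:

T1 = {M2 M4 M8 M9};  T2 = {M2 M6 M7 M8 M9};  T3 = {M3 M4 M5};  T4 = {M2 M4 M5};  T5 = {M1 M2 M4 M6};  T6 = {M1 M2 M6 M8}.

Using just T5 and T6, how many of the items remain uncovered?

Union of T5, T6 = {M1, M2, M4, M6, M8}.
Not covered: M3, M5, M7, M9 — 4 items.

4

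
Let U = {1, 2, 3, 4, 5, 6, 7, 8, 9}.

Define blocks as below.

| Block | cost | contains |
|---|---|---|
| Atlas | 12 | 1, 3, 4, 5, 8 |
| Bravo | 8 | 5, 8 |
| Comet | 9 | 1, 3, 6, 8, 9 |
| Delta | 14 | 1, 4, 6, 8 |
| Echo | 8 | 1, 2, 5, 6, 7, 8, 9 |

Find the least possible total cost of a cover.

20

Atlas, Echo together cover every item (Atlas ∪ Echo = {1, 2, 3, 4, 5, 6, 7, 8, 9}); total cost 12 + 8 = 20.
No covering selection has total cost below 20.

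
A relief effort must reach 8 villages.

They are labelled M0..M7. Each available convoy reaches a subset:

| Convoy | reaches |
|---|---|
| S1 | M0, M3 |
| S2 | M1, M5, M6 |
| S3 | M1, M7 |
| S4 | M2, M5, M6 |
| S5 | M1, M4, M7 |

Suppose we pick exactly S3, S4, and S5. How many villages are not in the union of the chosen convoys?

Union of S3, S4, S5 = {M1, M2, M4, M5, M6, M7}.
Not covered: M0, M3 — 2 villages.

2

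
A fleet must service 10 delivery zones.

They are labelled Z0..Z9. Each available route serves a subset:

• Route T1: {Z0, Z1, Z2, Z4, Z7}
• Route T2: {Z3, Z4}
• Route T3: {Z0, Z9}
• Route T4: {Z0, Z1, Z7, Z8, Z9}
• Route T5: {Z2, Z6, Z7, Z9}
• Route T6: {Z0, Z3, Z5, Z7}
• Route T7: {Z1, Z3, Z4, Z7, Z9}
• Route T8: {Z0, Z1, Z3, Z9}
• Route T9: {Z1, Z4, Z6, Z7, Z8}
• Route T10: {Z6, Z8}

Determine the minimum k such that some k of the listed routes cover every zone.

Take {T5, T6, T9}. Their union is {Z0, Z1, Z2, Z3, Z4, Z5, Z6, Z7, Z8, Z9}, which is all 10 zones.
Only T6 contains Z5, so T6 is forced; the remaining 6 zones need at least 2 more routes (each remaining route adds at most 4) — so at least 3 routes are needed, and 3 is optimal.

3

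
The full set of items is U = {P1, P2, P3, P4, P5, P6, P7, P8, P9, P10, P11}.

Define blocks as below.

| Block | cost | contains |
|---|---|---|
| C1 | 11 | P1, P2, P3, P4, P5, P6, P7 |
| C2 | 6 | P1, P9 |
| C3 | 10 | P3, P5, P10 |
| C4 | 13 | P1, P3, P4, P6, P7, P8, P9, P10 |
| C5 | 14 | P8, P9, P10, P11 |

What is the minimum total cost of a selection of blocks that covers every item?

25

C1, C5 together cover every item (C1 ∪ C5 = {P1, P2, P3, P4, P5, P6, P7, P8, P9, P10, P11}); total cost 11 + 14 = 25.
No covering selection has total cost below 25.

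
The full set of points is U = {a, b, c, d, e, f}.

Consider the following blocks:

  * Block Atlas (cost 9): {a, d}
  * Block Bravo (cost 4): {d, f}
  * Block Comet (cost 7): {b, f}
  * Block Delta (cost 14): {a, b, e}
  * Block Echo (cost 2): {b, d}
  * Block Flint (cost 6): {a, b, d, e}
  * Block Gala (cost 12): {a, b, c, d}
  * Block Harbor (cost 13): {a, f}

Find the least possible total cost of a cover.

22

Bravo, Flint, Gala together cover every point (Bravo ∪ Flint ∪ Gala = {a, b, c, d, e, f}); total cost 4 + 6 + 12 = 22.
The greedy pick Echo, Flint, Bravo, Gala costs 24; no covering selection beats 22.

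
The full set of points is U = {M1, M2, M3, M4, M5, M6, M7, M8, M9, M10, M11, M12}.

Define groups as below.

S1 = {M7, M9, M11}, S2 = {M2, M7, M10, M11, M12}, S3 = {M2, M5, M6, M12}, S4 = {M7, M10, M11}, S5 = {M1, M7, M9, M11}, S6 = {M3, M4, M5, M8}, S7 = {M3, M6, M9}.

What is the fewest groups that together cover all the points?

S3 and S4 and S5 and S6 together: S3 ∪ S4 ∪ S5 ∪ S6 = {M1, M2, M3, M4, M5, M6, M7, M8, M9, M10, M11, M12} — every point is covered.
No 3 of the 7 groups cover everything (all 35 combinations miss at least one point), so 4 is optimal.

4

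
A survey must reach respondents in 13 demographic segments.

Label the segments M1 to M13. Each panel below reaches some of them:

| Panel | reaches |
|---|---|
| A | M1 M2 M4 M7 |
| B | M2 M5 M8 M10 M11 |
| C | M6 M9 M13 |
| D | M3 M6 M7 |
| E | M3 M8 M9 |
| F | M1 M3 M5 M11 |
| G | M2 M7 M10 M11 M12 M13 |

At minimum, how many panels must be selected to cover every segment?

Take {A, B, D, E, G}. Their union is {M1, M2, M3, M4, M5, M6, M7, M8, M9, M10, M11, M12, M13}, which is all 13 segments.
No 4 of the 7 panels cover everything (all 35 combinations miss at least one segment), so 5 is optimal.

5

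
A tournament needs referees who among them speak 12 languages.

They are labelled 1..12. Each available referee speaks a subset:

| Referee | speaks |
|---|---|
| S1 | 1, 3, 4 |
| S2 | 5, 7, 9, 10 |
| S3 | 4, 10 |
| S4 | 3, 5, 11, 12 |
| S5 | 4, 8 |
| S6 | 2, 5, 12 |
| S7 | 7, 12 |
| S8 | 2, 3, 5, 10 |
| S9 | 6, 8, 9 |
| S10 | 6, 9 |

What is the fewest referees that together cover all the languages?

5

Take {S1, S4, S7, S8, S9}. Their union is {1, 2, 3, 4, 5, 6, 7, 8, 9, 10, 11, 12}, which is all 12 languages.
No 4 of the 10 referees cover everything (all 210 combinations miss at least one language), so 5 is optimal.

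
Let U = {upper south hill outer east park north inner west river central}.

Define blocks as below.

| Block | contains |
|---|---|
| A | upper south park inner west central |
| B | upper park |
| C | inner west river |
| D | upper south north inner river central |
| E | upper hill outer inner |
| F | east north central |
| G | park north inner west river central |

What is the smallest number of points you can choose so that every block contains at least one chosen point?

Take H = {park, inner, central}. Each listed block contains at least one of these, so H is a hitting set of size 3.
The blocks B, C, F are pairwise disjoint, so any hitting set needs a separate point for each — at least 3. Hence 3 is optimal.

3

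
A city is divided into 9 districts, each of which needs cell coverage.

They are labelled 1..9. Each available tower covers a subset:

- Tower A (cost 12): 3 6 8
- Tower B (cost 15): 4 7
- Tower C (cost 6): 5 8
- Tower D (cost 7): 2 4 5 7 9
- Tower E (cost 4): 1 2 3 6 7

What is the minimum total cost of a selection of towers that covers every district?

C, D, E together cover every district (C ∪ D ∪ E = {1, 2, 3, 4, 5, 6, 7, 8, 9}); total cost 6 + 7 + 4 = 17.
No covering selection has total cost below 17.

17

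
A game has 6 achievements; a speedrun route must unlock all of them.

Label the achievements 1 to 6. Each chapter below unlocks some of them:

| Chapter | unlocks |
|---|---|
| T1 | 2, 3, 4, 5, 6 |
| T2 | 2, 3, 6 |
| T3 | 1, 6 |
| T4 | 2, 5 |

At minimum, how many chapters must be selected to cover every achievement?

2

Take {T1, T3}. Their union is {1, 2, 3, 4, 5, 6}, which is all 6 achievements.
No single chapter has all 6 achievements (the largest, T1, has 5), so 2 is optimal.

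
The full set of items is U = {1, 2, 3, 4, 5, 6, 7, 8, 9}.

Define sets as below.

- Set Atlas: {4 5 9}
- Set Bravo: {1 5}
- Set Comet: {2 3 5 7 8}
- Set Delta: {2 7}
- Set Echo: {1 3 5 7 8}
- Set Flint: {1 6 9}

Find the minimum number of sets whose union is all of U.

Atlas and Comet and Flint together: Atlas ∪ Comet ∪ Flint = {1, 2, 3, 4, 5, 6, 7, 8, 9} — every item is covered.
Only Atlas contains 4, so Atlas is forced; the remaining 6 items need at least 2 more sets (each remaining set adds at most 4) — so at least 3 sets are needed, and 3 is optimal.

3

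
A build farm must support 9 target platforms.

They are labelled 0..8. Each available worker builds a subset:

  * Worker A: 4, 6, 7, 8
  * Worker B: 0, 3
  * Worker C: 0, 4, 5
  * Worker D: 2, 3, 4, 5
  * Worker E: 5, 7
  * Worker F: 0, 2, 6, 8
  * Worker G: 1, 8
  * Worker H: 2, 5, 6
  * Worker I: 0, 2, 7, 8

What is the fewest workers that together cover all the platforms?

4

D and F and G and I together: D ∪ F ∪ G ∪ I = {0, 1, 2, 3, 4, 5, 6, 7, 8} — every platform is covered.
No 3 of the 9 workers cover everything (all 84 combinations miss at least one platform), so 4 is optimal.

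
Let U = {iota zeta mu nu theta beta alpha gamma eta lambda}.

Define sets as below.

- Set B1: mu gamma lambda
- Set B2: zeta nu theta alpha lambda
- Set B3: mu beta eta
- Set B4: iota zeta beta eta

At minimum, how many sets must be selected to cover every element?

3

Take {B1, B2, B4}. Their union is {iota, zeta, mu, nu, theta, beta, alpha, gamma, eta, lambda}, which is all 10 elements.
Only B4 contains iota, so B4 is forced; the remaining 6 elements need at least 2 more sets (each remaining set adds at most 4) — so at least 3 sets are needed, and 3 is optimal.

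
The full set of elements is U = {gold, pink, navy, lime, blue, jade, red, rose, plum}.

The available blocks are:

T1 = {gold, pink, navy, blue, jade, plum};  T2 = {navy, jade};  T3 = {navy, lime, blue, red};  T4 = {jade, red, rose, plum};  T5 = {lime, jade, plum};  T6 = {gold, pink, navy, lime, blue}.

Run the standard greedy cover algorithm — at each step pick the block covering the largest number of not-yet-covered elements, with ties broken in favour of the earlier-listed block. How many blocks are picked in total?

3

Greedy: pick T1 (covers 6 new) → pick T3 (covers 2 new) → pick T4 (covers 1 new). Total picks: 3.
(The true minimum cover uses only 2 blocks, so greedy is not optimal here.)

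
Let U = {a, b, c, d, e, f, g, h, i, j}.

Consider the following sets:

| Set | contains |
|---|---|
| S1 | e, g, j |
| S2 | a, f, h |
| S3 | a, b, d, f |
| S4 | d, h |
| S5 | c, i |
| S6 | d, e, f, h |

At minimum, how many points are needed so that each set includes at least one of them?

4

Take T = {a, c, g, h}. Each listed set contains at least one of these, so T is a hitting set of size 4.
No choice of 3 points meets every set, so 4 is the minimum.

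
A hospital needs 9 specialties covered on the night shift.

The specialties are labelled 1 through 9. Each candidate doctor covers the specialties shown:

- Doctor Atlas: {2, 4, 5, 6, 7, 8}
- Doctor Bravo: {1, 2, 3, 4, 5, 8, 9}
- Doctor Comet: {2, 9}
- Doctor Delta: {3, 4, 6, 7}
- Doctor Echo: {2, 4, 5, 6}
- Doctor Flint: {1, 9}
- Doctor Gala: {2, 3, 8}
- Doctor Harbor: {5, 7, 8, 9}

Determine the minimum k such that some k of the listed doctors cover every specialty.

Take {Atlas, Bravo}. Their union is {1, 2, 3, 4, 5, 6, 7, 8, 9}, which is all 9 specialties.
No single doctor has all 9 specialties (the largest, Bravo, has 7), so 2 is optimal.

2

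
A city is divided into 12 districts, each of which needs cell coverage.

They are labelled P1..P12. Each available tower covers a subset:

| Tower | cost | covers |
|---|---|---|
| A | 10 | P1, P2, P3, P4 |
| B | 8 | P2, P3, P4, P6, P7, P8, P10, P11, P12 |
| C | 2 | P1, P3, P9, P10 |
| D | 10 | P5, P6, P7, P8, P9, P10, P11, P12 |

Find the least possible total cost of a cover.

20

A, D together cover every district (A ∪ D = {P1, P2, P3, P4, P5, P6, P7, P8, P9, P10, P11, P12}); total cost 10 + 10 = 20.
No covering selection has total cost below 20.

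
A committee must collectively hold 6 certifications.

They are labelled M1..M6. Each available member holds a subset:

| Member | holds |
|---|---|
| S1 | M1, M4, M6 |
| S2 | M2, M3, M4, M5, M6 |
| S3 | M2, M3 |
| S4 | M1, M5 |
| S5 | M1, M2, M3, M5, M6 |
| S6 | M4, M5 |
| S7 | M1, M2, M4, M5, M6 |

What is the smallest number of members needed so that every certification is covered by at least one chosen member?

2

Take {S1, S2}. Their union is {M1, M2, M3, M4, M5, M6}, which is all 6 certifications.
No single member has all 6 certifications (the largest, S2, has 5), so 2 is optimal.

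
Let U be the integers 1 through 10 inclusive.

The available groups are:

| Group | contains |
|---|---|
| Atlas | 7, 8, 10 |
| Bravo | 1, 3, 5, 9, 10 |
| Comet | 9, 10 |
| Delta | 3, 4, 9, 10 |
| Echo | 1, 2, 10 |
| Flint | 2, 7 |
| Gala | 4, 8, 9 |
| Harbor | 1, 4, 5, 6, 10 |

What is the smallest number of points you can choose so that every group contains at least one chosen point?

H = {2, 4, 10} meets every group (each contains at least one member of H), and |H| = 3.
No choice of 2 points meets every group, so 3 is the minimum.

3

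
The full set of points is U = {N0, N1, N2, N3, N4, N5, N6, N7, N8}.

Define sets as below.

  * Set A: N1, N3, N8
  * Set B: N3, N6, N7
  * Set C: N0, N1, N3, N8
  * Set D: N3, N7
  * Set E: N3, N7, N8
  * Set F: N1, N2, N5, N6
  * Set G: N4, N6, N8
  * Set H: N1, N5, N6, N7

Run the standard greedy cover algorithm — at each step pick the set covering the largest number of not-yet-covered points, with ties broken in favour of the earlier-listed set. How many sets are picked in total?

4

Greedy: pick C (covers 4 new) → pick F (covers 3 new) → pick B (covers 1 new) → pick G (covers 1 new). Total picks: 4.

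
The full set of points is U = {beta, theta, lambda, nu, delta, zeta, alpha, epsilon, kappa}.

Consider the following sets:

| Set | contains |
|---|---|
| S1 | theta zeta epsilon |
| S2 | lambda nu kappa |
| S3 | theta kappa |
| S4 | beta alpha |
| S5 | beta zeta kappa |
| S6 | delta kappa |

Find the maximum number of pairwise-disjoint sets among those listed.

3

S1, S2, S4 are pairwise disjoint (S1={theta,zeta,epsilon}; S2={lambda,nu,kappa}; S4={beta,alpha}).
Every remaining set overlaps one of these, and no 4 of the listed sets are pairwise disjoint, so 3 is the maximum.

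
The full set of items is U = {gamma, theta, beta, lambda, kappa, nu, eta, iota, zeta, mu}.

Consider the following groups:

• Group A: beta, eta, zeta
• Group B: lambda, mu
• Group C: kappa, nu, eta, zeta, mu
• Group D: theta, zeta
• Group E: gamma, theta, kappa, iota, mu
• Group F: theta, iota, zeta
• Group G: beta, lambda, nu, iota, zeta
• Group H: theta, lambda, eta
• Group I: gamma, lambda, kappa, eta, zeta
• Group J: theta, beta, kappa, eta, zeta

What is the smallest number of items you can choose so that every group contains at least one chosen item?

The 3 items {eta, zeta, mu} hit every group.
No choice of 2 items meets every group, so 3 is the minimum.

3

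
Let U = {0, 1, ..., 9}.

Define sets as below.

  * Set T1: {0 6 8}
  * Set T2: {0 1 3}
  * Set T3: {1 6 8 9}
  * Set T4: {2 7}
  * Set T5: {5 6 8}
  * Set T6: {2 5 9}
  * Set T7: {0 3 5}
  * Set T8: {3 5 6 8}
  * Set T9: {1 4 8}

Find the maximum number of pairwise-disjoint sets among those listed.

T2, T4, T5 are pairwise disjoint (T2={0,1,3}; T4={2,7}; T5={5,6,8}).
Every remaining set overlaps one of these, and no 4 of the listed sets are pairwise disjoint, so 3 is the maximum.

3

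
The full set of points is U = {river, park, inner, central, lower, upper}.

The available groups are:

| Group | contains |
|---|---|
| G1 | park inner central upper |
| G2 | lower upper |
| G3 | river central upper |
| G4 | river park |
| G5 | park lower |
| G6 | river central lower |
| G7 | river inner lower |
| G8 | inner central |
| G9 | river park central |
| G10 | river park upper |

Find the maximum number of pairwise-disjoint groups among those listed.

3

G2, G4, G8 are pairwise disjoint (G2={lower,upper}; G4={river,park}; G8={inner,central}).
Every remaining group overlaps one of these, and no 4 of the listed groups are pairwise disjoint, so 3 is the maximum.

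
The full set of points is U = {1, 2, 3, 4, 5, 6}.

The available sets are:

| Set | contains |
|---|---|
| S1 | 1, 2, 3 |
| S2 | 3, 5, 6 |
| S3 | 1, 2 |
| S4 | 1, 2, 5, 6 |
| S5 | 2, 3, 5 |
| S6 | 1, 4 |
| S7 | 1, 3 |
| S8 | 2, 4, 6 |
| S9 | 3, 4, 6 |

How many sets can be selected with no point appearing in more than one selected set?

2

S2, S3 are pairwise disjoint (S2={3,5,6}; S3={1,2}).
Every remaining set overlaps one of these, and no 3 of the listed sets are pairwise disjoint, so 2 is the maximum.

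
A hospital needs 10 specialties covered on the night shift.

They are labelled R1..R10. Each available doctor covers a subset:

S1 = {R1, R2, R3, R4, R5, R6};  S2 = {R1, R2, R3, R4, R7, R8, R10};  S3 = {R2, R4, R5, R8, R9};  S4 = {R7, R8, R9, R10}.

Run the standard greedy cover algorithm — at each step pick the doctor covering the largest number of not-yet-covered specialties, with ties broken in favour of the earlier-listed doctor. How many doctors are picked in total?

Greedy: pick S2 (covers 7 new) → pick S1 (covers 2 new) → pick S3 (covers 1 new). Total picks: 3.
(The true minimum cover uses only 2 doctors, so greedy is not optimal here.)

3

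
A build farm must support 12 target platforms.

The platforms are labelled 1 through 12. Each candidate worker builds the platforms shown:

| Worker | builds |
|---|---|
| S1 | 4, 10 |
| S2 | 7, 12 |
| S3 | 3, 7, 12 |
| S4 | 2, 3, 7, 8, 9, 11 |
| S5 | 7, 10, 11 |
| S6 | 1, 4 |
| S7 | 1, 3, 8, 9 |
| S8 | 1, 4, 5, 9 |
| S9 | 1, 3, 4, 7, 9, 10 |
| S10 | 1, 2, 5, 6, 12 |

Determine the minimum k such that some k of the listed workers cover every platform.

Take {S4, S9, S10}. Their union is {1, 2, 3, 4, 5, 6, 7, 8, 9, 10, 11, 12}, which is all 12 platforms.
Only S10 contains 6, so S10 is forced; the remaining 7 platforms need at least 2 more workers (each remaining worker adds at most 5) — so at least 3 workers are needed, and 3 is optimal.

3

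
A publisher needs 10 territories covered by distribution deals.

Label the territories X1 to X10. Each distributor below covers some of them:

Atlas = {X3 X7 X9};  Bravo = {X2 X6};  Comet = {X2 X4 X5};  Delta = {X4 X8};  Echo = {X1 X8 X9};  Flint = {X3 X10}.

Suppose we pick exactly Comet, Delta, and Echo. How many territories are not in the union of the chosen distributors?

4

Union of Comet, Delta, Echo = {X1, X2, X4, X5, X8, X9}.
Not covered: X3, X6, X7, X10 — 4 territories.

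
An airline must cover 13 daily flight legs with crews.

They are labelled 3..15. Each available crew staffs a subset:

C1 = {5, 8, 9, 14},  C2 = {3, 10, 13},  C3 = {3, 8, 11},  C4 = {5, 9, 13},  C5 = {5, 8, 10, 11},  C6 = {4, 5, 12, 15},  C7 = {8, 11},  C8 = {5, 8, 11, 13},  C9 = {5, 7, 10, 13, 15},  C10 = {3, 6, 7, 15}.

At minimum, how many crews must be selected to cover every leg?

5

C1 and C2 and C6 and C7 and C10 together: C1 ∪ C2 ∪ C6 ∪ C7 ∪ C10 = {3, 4, 5, 6, 7, 8, 9, 10, 11, 12, 13, 14, 15} — every leg is covered.
No 4 of the 10 crews cover everything (all 210 combinations miss at least one leg), so 5 is optimal.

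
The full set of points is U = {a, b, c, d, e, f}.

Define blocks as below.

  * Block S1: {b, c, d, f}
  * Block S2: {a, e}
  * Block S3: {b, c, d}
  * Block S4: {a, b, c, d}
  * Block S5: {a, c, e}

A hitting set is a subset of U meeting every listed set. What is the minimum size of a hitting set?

2

Take H = {a, d}. Each listed block contains at least one of these, so H is a hitting set of size 2.
The blocks S1, S2 are pairwise disjoint, so any hitting set needs a separate point for each — at least 2. Hence 2 is optimal.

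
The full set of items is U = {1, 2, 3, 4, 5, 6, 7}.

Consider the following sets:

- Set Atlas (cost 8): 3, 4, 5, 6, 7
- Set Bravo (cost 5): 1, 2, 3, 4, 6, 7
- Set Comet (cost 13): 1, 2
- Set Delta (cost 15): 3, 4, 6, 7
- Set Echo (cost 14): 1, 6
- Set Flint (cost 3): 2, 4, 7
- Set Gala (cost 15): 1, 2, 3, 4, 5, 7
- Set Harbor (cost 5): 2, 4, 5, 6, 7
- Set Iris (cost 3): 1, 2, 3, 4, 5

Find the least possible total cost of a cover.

Harbor, Iris together cover every item (Harbor ∪ Iris = {1, 2, 3, 4, 5, 6, 7}); total cost 5 + 3 = 8.
No covering selection has total cost below 8.

8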